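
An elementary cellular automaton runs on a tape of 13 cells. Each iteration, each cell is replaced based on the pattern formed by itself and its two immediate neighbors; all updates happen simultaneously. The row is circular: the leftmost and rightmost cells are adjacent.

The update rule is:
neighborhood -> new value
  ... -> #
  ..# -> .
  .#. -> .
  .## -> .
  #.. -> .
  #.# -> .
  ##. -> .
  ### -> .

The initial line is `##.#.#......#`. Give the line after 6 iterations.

.......####..
######......#
.......####..  (repeats iteration 1; period 2)
iteration 6: ######......#

######......#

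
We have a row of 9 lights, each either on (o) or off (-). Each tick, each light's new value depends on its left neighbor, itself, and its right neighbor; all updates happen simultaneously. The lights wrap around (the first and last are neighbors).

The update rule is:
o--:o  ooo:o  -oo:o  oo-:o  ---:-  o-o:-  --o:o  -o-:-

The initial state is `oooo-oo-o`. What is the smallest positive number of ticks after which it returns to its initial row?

1

tick 1: oooo-oo-o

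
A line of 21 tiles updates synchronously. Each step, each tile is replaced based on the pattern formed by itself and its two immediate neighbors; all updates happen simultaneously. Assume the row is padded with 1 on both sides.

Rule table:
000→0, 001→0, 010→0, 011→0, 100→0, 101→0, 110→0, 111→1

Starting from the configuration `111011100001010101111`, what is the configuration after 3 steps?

000000000000000000001

step 1: 110001000000000000111
step 2: 100000000000000000011
step 3: 000000000000000000001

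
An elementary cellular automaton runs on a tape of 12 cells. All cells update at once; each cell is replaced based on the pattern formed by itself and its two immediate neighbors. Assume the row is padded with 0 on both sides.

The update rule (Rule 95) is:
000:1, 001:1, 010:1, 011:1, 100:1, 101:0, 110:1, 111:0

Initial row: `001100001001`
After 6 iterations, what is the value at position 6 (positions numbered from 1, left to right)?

0

111111111111
100000000001
111111111111  (repeats iteration 1; period 2)
iteration 6: 100000000001
position 6 holds 0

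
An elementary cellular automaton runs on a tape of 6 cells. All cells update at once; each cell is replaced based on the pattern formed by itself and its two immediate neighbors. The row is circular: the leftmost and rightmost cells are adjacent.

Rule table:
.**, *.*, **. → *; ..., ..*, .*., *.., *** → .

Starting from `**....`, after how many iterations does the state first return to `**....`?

**....

1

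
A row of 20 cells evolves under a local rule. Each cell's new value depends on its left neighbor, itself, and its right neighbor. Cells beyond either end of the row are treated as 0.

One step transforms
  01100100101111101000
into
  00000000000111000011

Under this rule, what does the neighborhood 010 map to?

At position 5 the neighborhood is 010; the next row has 0 there.

0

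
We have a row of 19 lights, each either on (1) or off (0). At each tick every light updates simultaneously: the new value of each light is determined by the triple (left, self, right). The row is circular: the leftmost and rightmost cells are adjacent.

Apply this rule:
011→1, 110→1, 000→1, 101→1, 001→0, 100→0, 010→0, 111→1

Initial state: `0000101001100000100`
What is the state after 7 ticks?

1111110011111111111

1110010001101110001
1110000101111110101
1110110011111111011
1111110011111111111
1111110011111111111  (fixed point — unchanged through tick 7)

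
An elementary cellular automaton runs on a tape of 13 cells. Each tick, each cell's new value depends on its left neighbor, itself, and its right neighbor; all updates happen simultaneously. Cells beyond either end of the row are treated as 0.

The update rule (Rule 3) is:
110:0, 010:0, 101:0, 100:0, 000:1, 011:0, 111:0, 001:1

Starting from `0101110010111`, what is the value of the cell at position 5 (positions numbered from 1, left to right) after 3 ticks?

1000000100000
0011111001111
1100000010000
position 5 holds 0

0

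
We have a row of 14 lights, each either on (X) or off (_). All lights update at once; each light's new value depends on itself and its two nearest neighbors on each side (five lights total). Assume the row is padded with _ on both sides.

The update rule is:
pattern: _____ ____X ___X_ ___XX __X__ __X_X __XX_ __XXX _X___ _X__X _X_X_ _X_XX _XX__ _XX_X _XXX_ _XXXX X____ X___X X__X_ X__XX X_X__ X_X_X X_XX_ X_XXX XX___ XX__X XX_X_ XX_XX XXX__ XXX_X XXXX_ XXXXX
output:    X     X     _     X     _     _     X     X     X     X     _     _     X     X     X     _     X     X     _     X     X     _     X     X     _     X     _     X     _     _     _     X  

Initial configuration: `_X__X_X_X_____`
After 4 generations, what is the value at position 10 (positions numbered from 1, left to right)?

X

__X_____XXXXXX
X__XXXXXX_XX__
_XXX_XX__XXX_X
XXX_XXXXXXX__X
position 10 holds X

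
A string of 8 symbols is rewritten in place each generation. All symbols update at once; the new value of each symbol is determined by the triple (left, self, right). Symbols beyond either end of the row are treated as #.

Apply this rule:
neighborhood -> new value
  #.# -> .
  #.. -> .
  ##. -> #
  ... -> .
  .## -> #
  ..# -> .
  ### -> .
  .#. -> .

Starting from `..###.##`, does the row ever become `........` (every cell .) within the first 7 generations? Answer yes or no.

yes

..#.#.#.
........
all cells are . at generation 2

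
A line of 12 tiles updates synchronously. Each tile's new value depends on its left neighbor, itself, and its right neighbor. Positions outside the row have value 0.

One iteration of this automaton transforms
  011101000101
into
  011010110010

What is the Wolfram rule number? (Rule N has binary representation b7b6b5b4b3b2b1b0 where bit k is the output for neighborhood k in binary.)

position 2: 111 → 1  (bit 7 = 1)
position 3: 110 → 0  (bit 6 = 0)
position 4: 101 → 1  (bit 5 = 1)
position 6: 100 → 1  (bit 4 = 1)
position 1: 011 → 1  (bit 3 = 1)
position 5: 010 → 0  (bit 2 = 0)
position 0: 001 → 0  (bit 1 = 0)
position 7: 000 → 1  (bit 0 = 1)
bits b7..b0 = 10111001 = 185

185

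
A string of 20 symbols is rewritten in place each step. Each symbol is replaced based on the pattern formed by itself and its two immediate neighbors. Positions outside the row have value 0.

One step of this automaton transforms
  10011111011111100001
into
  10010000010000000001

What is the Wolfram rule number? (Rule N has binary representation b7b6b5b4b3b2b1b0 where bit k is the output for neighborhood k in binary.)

position 4: 111 → 0  (bit 7 = 0)
position 7: 110 → 0  (bit 6 = 0)
position 8: 101 → 0  (bit 5 = 0)
position 1: 100 → 0  (bit 4 = 0)
position 3: 011 → 1  (bit 3 = 1)
position 0: 010 → 1  (bit 2 = 1)
position 2: 001 → 0  (bit 1 = 0)
position 16: 000 → 0  (bit 0 = 0)
bits b7..b0 = 00001100 = 12

12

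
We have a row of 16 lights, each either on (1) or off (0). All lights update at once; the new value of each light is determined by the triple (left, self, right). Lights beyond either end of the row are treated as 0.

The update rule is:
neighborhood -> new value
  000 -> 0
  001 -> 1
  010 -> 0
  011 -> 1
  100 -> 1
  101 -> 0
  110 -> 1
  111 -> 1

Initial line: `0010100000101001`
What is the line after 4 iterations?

0100010001000110
1010101010101111
0000000000001111
0000000000011111

0000000000011111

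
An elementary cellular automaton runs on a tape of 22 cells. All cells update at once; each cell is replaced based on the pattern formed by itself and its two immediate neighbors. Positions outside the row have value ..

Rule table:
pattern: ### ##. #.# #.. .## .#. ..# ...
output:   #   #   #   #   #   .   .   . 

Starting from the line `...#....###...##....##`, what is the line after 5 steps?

.......###############

step 1: ....#...####..###...##
step 2: .....#..#####.####..##
step 3: ......#.###########.##
step 4: .......###############
step 5: .......###############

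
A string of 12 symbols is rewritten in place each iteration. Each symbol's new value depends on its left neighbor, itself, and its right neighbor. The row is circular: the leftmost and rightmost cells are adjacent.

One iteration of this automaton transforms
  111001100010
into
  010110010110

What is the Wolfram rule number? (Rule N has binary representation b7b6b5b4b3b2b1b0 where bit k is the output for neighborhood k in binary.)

150

position 1: 111 → 1  (bit 7 = 1)
position 2: 110 → 0  (bit 6 = 0)
position 11: 101 → 0  (bit 5 = 0)
position 3: 100 → 1  (bit 4 = 1)
position 0: 011 → 0  (bit 3 = 0)
position 10: 010 → 1  (bit 2 = 1)
position 4: 001 → 1  (bit 1 = 1)
position 8: 000 → 0  (bit 0 = 0)
bits b7..b0 = 10010110 = 150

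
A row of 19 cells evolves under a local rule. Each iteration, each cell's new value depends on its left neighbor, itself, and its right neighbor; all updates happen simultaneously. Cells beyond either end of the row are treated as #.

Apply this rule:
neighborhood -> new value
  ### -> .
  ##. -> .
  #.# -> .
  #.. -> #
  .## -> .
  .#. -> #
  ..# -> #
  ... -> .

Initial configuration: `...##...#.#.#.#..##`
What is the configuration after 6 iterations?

#.#..#.##.#.#.###..
..####....#.#....##
##....#..##.##..#..
..#..####.....#####
#####....#...#.....
.....#..###.###...#

.....#..###.###...#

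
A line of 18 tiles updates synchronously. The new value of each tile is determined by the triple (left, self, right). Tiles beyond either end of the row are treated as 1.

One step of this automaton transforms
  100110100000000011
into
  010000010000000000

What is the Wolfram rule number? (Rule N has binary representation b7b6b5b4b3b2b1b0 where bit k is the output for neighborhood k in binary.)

16

position 17: 111 → 0  (bit 7 = 0)
position 0: 110 → 0  (bit 6 = 0)
position 5: 101 → 0  (bit 5 = 0)
position 1: 100 → 1  (bit 4 = 1)
position 3: 011 → 0  (bit 3 = 0)
position 6: 010 → 0  (bit 2 = 0)
position 2: 001 → 0  (bit 1 = 0)
position 8: 000 → 0  (bit 0 = 0)
bits b7..b0 = 00010000 = 16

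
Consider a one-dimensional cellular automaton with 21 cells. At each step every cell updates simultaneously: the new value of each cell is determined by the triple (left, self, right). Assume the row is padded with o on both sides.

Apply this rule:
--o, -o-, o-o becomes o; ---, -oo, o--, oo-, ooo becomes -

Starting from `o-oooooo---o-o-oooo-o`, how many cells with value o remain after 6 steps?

-o--------ooooo----o-
oo-------o--------ooo
--------oo-------o---
-------o--------oo--o
------oo-------o---o-
-----o--------oo--ooo
count of o: 6

6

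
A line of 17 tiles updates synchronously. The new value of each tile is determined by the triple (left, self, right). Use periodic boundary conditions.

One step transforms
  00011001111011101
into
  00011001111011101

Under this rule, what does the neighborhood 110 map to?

1

At position 4 the neighborhood is 110; the next row has 1 there.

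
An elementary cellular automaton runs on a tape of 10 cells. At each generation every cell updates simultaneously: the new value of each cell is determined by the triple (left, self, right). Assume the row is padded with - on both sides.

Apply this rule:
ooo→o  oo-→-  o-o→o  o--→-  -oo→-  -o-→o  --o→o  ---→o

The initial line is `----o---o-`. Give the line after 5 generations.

-oo-o--o--

ooooo-ooo-
-ooo-o-o--
o-o-oooo-o
oooo-oo-oo
-oo-o--o--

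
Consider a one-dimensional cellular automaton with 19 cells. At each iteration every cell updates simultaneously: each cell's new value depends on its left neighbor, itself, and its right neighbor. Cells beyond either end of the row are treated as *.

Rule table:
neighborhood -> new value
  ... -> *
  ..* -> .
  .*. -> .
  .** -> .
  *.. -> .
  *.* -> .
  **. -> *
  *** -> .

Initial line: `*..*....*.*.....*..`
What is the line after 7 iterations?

iteration 1: *....**.....***....
iteration 2: *.**..*.***...*.**.
iteration 3: *..*......*.*....*.
iteration 4: *....****.....**...
iteration 5: *.**....*.***..*.*.
iteration 6: *..*.**.....*......
iteration 7: *.....*.***...****.

*.....*.***...****.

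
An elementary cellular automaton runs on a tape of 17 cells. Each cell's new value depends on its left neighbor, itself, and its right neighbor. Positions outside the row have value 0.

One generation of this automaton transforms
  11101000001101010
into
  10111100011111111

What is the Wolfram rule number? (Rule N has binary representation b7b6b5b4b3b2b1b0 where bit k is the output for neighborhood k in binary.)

position 1: 111 → 0  (bit 7 = 0)
position 2: 110 → 1  (bit 6 = 1)
position 3: 101 → 1  (bit 5 = 1)
position 5: 100 → 1  (bit 4 = 1)
position 0: 011 → 1  (bit 3 = 1)
position 4: 010 → 1  (bit 2 = 1)
position 9: 001 → 1  (bit 1 = 1)
position 6: 000 → 0  (bit 0 = 0)
bits b7..b0 = 01111110 = 126

126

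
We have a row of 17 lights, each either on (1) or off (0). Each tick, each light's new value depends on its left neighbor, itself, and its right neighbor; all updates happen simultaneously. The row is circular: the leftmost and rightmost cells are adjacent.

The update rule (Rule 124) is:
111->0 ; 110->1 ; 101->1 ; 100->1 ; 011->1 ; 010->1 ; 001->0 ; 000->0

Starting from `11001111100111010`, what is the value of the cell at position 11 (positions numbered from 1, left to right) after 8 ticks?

1

11101000110101111
00111100111111000
00100110100001100
00110111110001110
00111100011001011
10100110011101111
11110111010111000
10011101111101100
position 11 holds 1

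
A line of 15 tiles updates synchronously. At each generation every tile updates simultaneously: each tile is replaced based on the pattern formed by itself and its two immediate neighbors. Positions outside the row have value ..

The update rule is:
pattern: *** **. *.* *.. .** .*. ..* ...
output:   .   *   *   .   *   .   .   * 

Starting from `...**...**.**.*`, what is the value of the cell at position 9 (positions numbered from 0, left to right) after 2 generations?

generation 1: **.**.*.******.
generation 2: ******.**....*.
position 9 holds .

.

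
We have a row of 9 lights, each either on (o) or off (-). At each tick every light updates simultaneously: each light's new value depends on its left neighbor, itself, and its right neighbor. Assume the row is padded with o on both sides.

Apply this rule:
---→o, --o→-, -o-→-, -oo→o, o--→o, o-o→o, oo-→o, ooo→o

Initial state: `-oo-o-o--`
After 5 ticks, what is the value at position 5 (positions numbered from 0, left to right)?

oooo-o-o-
ooooo-o-o
oooooo-oo
ooooooooo
ooooooooo
position 5 holds o

o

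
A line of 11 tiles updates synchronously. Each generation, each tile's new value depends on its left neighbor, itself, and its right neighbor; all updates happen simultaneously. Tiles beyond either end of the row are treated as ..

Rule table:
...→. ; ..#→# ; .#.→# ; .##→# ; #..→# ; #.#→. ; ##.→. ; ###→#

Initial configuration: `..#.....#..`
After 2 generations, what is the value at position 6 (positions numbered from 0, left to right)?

.###...###.
###.#.###.#
position 6 holds #

#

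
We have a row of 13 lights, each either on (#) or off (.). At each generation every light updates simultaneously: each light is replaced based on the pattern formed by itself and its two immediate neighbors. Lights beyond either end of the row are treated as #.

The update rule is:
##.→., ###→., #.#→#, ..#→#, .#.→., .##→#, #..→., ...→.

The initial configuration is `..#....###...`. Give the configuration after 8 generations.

.#....##....#
#....##....##
....##....##.
...##....##.#
..##....##.##
.##....##.##.
##....##.##.#
.....##.##.##

.....##.##.##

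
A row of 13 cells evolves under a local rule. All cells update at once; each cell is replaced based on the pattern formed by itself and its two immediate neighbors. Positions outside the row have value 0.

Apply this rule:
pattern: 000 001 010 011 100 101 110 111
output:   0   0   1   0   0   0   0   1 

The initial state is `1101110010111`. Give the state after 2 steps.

0000100010010
0000100010010

0000100010010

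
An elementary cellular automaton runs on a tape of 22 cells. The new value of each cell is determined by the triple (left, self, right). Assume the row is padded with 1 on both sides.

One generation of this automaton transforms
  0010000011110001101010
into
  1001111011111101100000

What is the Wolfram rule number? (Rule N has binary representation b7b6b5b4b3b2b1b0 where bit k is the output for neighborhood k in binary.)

position 9: 111 → 1  (bit 7 = 1)
position 11: 110 → 1  (bit 6 = 1)
position 17: 101 → 0  (bit 5 = 0)
position 0: 100 → 1  (bit 4 = 1)
position 8: 011 → 1  (bit 3 = 1)
position 2: 010 → 0  (bit 2 = 0)
position 1: 001 → 0  (bit 1 = 0)
position 4: 000 → 1  (bit 0 = 1)
bits b7..b0 = 11011001 = 217

217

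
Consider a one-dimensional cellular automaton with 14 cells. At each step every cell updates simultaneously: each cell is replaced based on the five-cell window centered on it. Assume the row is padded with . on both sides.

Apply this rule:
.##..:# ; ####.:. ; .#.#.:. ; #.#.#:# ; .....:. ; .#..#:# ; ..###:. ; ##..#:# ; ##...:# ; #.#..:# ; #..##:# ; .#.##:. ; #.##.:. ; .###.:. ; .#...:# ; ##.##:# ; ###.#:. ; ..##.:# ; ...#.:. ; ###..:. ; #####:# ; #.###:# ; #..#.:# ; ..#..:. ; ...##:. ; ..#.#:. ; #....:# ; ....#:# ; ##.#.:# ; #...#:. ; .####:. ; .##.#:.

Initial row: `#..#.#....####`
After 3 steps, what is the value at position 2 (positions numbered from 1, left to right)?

.##..####.....
.####....##...
.....###.####.
position 2 holds .

.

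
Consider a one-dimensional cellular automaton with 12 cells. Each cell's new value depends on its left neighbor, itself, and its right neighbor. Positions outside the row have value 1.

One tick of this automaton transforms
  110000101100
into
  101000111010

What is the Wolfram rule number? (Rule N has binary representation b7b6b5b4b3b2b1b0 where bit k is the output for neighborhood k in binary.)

position 0: 111 → 1  (bit 7 = 1)
position 1: 110 → 0  (bit 6 = 0)
position 7: 101 → 1  (bit 5 = 1)
position 2: 100 → 1  (bit 4 = 1)
position 8: 011 → 1  (bit 3 = 1)
position 6: 010 → 1  (bit 2 = 1)
position 5: 001 → 0  (bit 1 = 0)
position 3: 000 → 0  (bit 0 = 0)
bits b7..b0 = 10111100 = 188

188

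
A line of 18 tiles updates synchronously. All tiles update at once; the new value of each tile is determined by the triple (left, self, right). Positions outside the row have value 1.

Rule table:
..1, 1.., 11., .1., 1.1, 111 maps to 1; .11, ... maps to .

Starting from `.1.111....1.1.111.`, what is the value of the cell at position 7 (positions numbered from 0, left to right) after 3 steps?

111.111..11111.111
1111.1111.11111.11
11111.1111.11111.1
position 7 holds 1

1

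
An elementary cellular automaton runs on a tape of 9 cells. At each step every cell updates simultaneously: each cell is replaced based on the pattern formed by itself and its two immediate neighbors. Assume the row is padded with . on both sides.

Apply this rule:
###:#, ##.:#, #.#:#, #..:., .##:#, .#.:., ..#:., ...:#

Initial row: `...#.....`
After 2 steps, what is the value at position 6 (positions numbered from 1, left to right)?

step 1: ##...####
step 2: ##.#.####
position 6 holds #

#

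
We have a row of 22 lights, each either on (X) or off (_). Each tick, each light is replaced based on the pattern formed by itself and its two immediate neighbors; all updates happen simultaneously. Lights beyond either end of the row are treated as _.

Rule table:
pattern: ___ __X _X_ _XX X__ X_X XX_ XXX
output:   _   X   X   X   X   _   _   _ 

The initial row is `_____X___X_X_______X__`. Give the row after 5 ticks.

____XXX_XX_XX_____XXX_
___XX___X__X_X___XX__X
__XX_X_XXXXX_XX_XX_XXX
_XX__X_X_____X__X__X__
XX_XXX_XX___XXXXXXXXX_

XX_XXX_XX___XXXXXXXXX_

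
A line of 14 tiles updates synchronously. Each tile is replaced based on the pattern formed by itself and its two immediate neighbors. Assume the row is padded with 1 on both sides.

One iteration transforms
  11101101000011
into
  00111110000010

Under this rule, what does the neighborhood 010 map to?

At position 7 the neighborhood is 010; the next row has 0 there.

0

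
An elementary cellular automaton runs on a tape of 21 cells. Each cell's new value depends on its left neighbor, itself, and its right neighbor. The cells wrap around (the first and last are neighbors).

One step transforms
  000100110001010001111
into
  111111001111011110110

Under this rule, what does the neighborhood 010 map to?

1

At position 3 the neighborhood is 010; the next row has 1 there.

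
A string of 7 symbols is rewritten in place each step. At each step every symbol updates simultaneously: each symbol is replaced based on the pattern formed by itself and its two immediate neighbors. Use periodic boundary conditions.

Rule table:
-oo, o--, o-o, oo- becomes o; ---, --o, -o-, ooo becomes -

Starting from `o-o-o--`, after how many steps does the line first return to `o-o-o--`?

7

step 1: -o-o-o-
step 2: --o-o-o
step 3: o--o-o-
step 4: -o--o-o
step 5: o-o--o-
step 6: -o-o--o
step 7: o-o-o--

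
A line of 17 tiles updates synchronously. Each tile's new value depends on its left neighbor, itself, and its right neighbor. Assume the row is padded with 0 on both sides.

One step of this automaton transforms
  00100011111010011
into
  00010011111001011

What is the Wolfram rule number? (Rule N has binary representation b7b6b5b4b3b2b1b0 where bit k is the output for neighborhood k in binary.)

216

position 7: 111 → 1  (bit 7 = 1)
position 10: 110 → 1  (bit 6 = 1)
position 11: 101 → 0  (bit 5 = 0)
position 3: 100 → 1  (bit 4 = 1)
position 6: 011 → 1  (bit 3 = 1)
position 2: 010 → 0  (bit 2 = 0)
position 1: 001 → 0  (bit 1 = 0)
position 0: 000 → 0  (bit 0 = 0)
bits b7..b0 = 11011000 = 216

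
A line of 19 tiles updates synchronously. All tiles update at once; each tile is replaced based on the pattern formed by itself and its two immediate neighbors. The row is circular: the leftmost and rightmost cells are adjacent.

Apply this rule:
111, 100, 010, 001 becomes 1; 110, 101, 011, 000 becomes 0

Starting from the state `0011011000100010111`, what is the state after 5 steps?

1100000101110110010
0010001100100001110
0111010011110010101
0010011101101110101
1111101000000100101

1111101000000100101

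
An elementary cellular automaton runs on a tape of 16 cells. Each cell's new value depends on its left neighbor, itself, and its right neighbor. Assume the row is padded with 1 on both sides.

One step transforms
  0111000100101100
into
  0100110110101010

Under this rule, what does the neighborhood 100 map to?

At position 4 the neighborhood is 100; the next row has 1 there.

1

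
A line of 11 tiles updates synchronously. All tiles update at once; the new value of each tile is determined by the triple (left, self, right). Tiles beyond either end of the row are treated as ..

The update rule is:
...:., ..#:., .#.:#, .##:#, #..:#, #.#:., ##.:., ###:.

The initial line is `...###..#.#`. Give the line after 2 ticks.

...#..#.#.#
...##.#.#.#

...##.#.#.#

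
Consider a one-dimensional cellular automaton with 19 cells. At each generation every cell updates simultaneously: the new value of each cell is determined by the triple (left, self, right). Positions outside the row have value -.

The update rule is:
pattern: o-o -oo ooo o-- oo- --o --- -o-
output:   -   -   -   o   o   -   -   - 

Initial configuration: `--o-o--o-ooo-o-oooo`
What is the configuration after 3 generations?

-------o-----o-----

-----o-----o------o
------o-----o------
-------o-----o-----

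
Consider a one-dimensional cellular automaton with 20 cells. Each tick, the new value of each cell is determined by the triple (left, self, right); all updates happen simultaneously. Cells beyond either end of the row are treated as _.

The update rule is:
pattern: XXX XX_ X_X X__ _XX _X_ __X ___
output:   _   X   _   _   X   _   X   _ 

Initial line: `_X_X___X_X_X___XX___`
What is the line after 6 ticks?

_X_______XX_X_______

X_____X_______XXX___
_____X_______XX_X___
____X_______XXX_____
___X_______XX_X_____
__X_______XXX_______
_X_______XX_X_______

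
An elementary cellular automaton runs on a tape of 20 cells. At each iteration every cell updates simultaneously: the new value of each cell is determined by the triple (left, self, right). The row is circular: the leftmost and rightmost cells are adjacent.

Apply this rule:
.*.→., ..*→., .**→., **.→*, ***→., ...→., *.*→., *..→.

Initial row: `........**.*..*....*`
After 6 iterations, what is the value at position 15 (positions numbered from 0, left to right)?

.

.........*..........
....................
....................  (fixed point — unchanged through iteration 6)
position 15 holds .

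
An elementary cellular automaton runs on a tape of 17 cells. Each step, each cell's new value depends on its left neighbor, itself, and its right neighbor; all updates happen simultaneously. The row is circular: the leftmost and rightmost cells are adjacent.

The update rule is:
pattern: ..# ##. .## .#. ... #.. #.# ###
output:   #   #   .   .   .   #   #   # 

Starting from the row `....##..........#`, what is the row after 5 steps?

#.#.##.#.###.#.#.

step 1: #..#.##........#.
step 2: .##.#.##......#.#
step 3: #.##.#.##....#.#.
step 4: .#.##.#.##..#.#.#
step 5: #.#.##.#.###.#.#.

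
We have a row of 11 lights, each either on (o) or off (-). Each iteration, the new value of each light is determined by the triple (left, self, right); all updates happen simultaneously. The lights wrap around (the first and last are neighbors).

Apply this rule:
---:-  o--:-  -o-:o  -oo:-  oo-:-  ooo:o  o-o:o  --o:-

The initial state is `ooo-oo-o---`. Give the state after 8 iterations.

--o--------

-o-o--oo---
-ooo-------
--o--------
--o--------  (fixed point — unchanged through iteration 8)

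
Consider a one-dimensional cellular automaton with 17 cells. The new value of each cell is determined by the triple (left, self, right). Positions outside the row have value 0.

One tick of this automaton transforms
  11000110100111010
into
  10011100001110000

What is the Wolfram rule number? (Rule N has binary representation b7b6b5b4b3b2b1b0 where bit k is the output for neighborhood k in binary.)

139

position 12: 111 → 1  (bit 7 = 1)
position 1: 110 → 0  (bit 6 = 0)
position 7: 101 → 0  (bit 5 = 0)
position 2: 100 → 0  (bit 4 = 0)
position 0: 011 → 1  (bit 3 = 1)
position 8: 010 → 0  (bit 2 = 0)
position 4: 001 → 1  (bit 1 = 1)
position 3: 000 → 1  (bit 0 = 1)
bits b7..b0 = 10001011 = 139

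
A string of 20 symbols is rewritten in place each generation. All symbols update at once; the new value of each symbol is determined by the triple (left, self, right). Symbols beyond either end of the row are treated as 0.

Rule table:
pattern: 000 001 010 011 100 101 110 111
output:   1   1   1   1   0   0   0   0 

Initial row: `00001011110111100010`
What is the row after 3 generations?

10111110100001000011

11111010000100001110
10000010111101111000
10111110100001000011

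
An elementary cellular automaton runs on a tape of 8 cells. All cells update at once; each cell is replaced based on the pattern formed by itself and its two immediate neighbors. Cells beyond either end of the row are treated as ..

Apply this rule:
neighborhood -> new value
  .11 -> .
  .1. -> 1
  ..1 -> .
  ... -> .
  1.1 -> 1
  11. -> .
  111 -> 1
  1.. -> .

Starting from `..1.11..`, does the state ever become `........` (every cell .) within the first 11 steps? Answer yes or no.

step 1: ..11....
step 2: ........
all cells are . at step 2

yes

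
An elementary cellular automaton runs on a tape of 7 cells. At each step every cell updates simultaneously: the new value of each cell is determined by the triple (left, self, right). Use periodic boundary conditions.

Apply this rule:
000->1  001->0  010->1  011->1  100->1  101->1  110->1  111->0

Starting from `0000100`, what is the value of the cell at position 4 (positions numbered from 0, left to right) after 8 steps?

1110111
0011100
1010111
1111100
1000110
1110111  (repeats step 1; period 5)
step 8: 1010111
position 4 holds 1

1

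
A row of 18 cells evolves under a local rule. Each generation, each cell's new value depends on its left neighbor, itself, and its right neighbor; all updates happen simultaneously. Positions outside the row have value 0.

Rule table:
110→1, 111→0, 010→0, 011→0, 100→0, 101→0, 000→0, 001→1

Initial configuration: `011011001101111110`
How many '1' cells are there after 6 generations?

2

generation 1: 101001010100000010
generation 2: 000010000000000100
generation 3: 000100000000001000
generation 4: 001000000000010000
generation 5: 010000000000100000
generation 6: 100000000001000000
count of 1: 2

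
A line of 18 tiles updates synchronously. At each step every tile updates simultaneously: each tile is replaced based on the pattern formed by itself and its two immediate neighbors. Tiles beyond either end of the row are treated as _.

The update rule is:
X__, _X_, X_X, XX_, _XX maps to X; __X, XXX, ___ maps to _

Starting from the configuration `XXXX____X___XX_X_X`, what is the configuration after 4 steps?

X__XXXXXXXX__XX__X

X__XX___XX__XXXXXX
XX_XXX__XXX_X____X
XXXX_XX_X_XXXX___X
X__XXXXXXXX__XX__X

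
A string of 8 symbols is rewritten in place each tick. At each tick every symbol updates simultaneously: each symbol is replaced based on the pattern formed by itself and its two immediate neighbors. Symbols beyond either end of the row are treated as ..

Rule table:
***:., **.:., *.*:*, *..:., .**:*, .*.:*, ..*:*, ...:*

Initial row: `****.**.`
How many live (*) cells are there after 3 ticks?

5

*...**..
*.***..*
***...**
count of *: 5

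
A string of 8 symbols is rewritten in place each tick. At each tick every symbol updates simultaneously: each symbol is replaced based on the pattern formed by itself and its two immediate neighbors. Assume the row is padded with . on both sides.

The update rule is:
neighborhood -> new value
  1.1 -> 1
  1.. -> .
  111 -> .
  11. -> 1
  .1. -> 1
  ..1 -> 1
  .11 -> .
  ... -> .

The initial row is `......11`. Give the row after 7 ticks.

.......1

.....1.1
....1111
...1...1
..11..11
.1.1.1.1
11111111
.......1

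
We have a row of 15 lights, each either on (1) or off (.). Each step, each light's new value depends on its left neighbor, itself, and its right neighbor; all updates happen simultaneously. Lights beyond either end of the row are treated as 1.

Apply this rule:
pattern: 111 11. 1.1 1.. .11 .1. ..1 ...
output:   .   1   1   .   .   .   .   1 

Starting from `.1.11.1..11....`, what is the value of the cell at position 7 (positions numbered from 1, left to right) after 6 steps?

step 1: 1.1.11....1.11.
step 2: 11.1.1.11..1.11
step 3: .11.1.1.1...1..
step 4: 1.11.1.1..1....
step 5: 11.11.1.....11.
step 6: .11.11..111..11
position 7 holds .

.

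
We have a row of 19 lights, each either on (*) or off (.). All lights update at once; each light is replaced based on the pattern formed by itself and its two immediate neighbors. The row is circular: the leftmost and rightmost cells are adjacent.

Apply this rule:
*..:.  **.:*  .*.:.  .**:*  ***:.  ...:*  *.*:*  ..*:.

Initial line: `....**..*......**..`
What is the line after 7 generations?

.*..*..******.*...*

generation 1: ***.**....****.**.*
generation 2: ..****.**.*..******
generation 3: ..*..*****...*....*
generation 4: .....*...*.*...**..
generation 5: ****...*..*..*.**.*
generation 6: ...*.*........*****
generation 7: .*..*..******.*...*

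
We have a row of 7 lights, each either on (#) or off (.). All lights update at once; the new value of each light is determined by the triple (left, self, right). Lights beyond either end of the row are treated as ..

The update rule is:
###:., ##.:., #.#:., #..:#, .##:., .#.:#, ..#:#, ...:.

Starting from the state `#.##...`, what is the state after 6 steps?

#...#..
##.###.
......#
.....##
....#..
...###.

...###.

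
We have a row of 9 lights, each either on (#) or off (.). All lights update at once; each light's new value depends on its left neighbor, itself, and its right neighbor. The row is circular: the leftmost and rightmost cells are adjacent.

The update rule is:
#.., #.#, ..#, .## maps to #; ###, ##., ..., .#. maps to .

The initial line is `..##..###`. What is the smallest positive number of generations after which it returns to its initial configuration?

18

###.###..
#..##..##
.###.###.
##..##..#
..###.###
###..##..
#..###.##
.###..##.
##..###.#
..###..##
###..###.
#..###..#
.###..###
##..###..
#.###..##
.##..###.
##.###..#
..##..###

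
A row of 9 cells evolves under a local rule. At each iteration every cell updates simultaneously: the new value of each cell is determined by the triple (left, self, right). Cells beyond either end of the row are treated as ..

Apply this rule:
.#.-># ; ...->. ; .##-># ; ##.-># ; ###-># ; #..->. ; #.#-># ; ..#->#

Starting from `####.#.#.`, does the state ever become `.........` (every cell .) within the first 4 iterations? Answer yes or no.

no

########.
########.  (fixed point — unchanged through iteration 4)
iteration 4 is ########., still not uniform .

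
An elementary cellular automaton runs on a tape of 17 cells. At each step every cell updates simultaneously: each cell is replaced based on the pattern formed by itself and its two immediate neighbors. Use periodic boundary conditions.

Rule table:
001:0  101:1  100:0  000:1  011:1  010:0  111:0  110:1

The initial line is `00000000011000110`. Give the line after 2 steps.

10000001111101111

step 1: 11111111011010110
step 2: 10000001111101111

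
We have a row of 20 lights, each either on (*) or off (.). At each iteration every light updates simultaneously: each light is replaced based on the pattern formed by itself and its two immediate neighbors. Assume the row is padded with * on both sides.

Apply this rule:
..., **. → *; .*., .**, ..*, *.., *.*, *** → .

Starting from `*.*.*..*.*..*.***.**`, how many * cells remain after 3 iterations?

*...............*...
*.*************...*.
*.............*.*...
count of *: 3

3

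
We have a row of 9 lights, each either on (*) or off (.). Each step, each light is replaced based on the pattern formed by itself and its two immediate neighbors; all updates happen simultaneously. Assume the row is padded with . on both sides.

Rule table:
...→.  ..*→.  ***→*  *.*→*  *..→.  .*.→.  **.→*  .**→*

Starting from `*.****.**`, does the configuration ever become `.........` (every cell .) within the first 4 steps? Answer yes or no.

no

step 1: .********
step 2: .********  (fixed point — unchanged through step 4)
step 4 is .********, still not uniform .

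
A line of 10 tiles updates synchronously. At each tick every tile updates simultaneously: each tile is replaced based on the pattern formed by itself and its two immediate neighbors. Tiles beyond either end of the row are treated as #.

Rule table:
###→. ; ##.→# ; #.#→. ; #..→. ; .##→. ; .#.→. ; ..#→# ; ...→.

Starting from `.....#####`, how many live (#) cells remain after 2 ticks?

....#.....
...#.....#
count of #: 2

2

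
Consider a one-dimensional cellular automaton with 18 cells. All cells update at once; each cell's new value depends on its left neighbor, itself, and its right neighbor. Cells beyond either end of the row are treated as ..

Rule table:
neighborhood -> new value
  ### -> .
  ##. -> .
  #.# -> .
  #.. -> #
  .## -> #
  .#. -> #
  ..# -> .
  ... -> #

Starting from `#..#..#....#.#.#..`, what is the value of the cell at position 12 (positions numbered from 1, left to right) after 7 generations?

#

generation 1: ##.##.####.#.#.###
generation 2: #..#..#....#.#.#..  (repeats generation 0; period 2)
generation 7: ##.##.####.#.#.###
position 12 holds #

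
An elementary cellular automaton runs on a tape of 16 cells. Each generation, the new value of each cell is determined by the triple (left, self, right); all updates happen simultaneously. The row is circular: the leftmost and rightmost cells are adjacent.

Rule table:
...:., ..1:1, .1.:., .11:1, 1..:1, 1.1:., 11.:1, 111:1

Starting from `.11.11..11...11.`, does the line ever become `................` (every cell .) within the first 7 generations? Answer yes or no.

111.1111111.1111
111.1111111.1111  (fixed point — unchanged through generation 7)
generation 7 is 111.1111111.1111, still not uniform .

no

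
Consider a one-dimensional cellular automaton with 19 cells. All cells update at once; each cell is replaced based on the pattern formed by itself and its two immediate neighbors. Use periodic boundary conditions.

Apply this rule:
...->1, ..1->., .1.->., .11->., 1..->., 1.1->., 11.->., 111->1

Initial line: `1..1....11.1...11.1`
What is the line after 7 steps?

.....11......1.....
1111....1111...1111
111..11..11..1..111
11...............11
1..1111111111111..1
....11111111111....
111..111111111..111

111..111111111..111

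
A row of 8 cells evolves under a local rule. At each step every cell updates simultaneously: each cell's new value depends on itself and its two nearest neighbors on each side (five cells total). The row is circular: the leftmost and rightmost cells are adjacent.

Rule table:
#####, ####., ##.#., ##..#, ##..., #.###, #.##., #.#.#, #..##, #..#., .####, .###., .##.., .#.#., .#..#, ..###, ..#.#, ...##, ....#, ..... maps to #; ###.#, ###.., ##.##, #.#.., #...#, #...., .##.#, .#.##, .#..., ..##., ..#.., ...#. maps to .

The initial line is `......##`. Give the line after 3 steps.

step 1: #.####.#
step 2: ..###..#
step 3: ####.##.

####.##.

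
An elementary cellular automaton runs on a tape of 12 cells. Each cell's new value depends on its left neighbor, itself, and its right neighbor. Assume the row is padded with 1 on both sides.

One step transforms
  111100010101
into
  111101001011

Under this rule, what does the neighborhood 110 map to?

At position 3 the neighborhood is 110; the next row has 1 there.

1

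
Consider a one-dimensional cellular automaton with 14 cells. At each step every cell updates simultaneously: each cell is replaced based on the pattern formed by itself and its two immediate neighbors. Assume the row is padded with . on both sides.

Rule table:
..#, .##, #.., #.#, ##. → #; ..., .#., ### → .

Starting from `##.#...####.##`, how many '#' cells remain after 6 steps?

5

###.#.##..####
#.##.######..#
.#####....###.
##...##..##.##
###.##########
#.###........#
count of #: 5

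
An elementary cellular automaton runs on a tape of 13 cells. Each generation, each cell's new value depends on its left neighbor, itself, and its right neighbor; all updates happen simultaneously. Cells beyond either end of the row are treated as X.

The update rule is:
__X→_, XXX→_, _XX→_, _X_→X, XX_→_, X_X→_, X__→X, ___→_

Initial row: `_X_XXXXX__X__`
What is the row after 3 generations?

___X____XX___

generation 1: _X______X_XX_
generation 2: _XX_____X____
generation 3: ___X____XX___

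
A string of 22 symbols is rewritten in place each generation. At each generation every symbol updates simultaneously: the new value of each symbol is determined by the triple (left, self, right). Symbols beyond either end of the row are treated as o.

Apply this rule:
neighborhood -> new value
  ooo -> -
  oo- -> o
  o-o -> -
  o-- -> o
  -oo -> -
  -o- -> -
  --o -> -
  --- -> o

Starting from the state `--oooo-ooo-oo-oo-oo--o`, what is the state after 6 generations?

generation 1: o----o---o--o--o--oo--
generation 2: oooo--oo--o--o--o--oo-
generation 3: ---oo--oo--o--o--o--o-
generation 4: oo--oo--oo--o--o--o---
generation 5: -oo--oo--oo--o--o--oo-
generation 6: --oo--oo--oo--o--o--o-

--oo--oo--oo--o--o--o-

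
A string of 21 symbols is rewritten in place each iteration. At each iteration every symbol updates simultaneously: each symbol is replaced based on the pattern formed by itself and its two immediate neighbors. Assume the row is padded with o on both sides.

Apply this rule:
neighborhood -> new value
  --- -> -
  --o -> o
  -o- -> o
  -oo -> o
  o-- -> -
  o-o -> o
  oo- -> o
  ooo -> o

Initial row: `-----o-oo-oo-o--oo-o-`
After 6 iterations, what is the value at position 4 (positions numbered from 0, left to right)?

o

----oooooooooo-oooooo
---oooooooooooooooooo
--ooooooooooooooooooo
-oooooooooooooooooooo
ooooooooooooooooooooo
ooooooooooooooooooooo
position 4 holds o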